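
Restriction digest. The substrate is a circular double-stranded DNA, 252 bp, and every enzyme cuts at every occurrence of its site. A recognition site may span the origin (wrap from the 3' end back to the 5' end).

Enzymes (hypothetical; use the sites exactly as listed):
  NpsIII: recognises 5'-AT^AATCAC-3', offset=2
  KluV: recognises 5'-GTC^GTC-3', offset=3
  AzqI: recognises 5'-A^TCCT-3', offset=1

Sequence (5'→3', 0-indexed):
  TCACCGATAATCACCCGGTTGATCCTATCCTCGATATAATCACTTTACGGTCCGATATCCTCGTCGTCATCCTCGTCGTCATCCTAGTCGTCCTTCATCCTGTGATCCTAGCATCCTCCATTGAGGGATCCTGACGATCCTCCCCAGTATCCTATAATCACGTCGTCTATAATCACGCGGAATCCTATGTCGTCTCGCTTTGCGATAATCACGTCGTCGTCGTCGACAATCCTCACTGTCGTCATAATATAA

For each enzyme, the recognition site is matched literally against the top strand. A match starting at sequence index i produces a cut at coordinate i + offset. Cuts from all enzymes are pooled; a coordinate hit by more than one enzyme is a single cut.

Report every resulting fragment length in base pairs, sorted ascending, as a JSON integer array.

Per-enzyme occurrences:
  NpsIII (ATAATCAC, off=2): starts [6, 35, 153, 168, 204, 248] → cuts [8, 37, 155, 170, 206, 250]
  KluV (GTCGTC, off=3): starts [62, 74, 86, 161, 188, 212, 215, 218, 237] → cuts [65, 77, 89, 164, 191, 215, 218, 221, 240]
  AzqI (ATCCT, off=1): starts [21, 26, 56, 68, 80, 96, 104, 112, 127, 136, 148, 181, 228] → cuts [22, 27, 57, 69, 81, 97, 105, 113, 128, 137, 149, 182, 229]

Pooled cuts: [8, 22, 27, 37, 57, 65, 69, 77, 81, 89, 97, 105, 113, 128, 137, 149, 155, 164, 170, 182, 191, 206, 215, 218, 221, 229, 240, 250]

Fragments:
  8→22: 14 bp
  22→27: 5 bp
  27→37: 10 bp
  37→57: 20 bp
  57→65: 8 bp
  65→69: 4 bp
  69→77: 8 bp
  77→81: 4 bp
  81→89: 8 bp
  89→97: 8 bp
  97→105: 8 bp
  105→113: 8 bp
  113→128: 15 bp
  128→137: 9 bp
  137→149: 12 bp
  149→155: 6 bp
  155→164: 9 bp
  164→170: 6 bp
  170→182: 12 bp
  182→191: 9 bp
  191→206: 15 bp
  206→215: 9 bp
  215→218: 3 bp
  218→221: 3 bp
  221→229: 8 bp
  229→240: 11 bp
  240→250: 10 bp
  250→8 (wrap): 252-250+8 = 10 bp

[3,3,4,4,5,6,6,8,8,8,8,8,8,8,9,9,9,9,10,10,10,11,12,12,14,15,15,20]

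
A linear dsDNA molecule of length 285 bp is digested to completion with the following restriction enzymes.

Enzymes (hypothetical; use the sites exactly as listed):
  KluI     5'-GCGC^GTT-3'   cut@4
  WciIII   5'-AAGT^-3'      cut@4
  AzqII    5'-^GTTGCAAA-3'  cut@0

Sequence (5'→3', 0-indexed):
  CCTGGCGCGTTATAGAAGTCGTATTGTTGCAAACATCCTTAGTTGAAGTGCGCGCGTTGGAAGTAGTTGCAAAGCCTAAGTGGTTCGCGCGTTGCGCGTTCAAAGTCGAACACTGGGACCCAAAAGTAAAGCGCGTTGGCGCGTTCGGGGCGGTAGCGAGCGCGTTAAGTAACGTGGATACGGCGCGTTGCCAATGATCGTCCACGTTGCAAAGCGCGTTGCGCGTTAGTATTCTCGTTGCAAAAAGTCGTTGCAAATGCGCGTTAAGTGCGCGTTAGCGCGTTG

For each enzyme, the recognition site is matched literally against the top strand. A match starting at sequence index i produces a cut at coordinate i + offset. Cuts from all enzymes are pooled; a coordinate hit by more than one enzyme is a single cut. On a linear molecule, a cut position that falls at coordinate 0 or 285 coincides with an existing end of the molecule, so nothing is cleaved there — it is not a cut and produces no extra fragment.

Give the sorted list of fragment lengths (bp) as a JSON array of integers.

[1,1,4,4,6,6,7,7,7,7,7,8,8,8,9,9,9,11,12,12,12,13,16,16,19,21,21,24]

Site scan:
  KluI GCGCGTT/4: at [4, 51, 86, 93, 130, 138, 159, 182, 213, 220, 258, 269, 277] ⇒ [8, 55, 90, 97, 134, 142, 163, 186, 217, 224, 262, 273, 281]
  WciIII AAGT/4: at [15, 45, 60, 77, 102, 123, 166, 244, 265] ⇒ [19, 49, 64, 81, 106, 127, 170, 248, 269]
  AzqII GTTGCAAA/0: at [25, 65, 205, 236, 249] ⇒ [25, 65, 205, 236, 249]

Pooled cuts: [8, 19, 25, 49, 55, 64, 65, 81, 90, 97, 106, 127, 134, 142, 163, 170, 186, 205, 217, 224, 236, 248, 249, 262, 269, 273, 281]

Fragments:
  [0,8): 8 bp
  [8,19): 11 bp
  [19,25): 6 bp
  [25,49): 24 bp
  [49,55): 6 bp
  [55,64): 9 bp
  [64,65): 1 bp
  [65,81): 16 bp
  [81,90): 9 bp
  [90,97): 7 bp
  [97,106): 9 bp
  [106,127): 21 bp
  [127,134): 7 bp
  [134,142): 8 bp
  [142,163): 21 bp
  [163,170): 7 bp
  [170,186): 16 bp
  [186,205): 19 bp
  [205,217): 12 bp
  [217,224): 7 bp
  [224,236): 12 bp
  [236,248): 12 bp
  [248,249): 1 bp
  [249,262): 13 bp
  [262,269): 7 bp
  [269,273): 4 bp
  [273,281): 8 bp
  [281,285): 4 bp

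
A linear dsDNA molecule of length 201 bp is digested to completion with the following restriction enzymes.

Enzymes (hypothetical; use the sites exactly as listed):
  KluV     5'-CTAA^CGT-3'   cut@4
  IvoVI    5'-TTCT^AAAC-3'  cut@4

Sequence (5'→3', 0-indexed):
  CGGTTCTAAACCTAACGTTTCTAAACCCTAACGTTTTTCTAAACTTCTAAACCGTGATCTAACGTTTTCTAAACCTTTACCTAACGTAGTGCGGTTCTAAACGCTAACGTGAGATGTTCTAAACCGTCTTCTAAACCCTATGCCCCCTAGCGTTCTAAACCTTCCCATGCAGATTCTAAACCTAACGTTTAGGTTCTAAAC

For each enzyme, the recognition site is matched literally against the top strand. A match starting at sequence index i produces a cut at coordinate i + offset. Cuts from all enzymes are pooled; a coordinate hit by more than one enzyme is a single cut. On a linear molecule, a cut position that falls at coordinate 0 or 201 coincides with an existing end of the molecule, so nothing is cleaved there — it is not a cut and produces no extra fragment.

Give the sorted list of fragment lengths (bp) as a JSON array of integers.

Per-enzyme occurrences:
  KluV CTAACGT/4: at [11, 27, 58, 80, 103, 181] ⇒ [15, 31, 62, 84, 107, 185]
  IvoVI TTCTAAAC/4: at [3, 18, 36, 44, 66, 94, 116, 128, 152, 173, 193] ⇒ [7, 22, 40, 48, 70, 98, 120, 132, 156, 177, 197]

Pooled cuts: [7, 15, 22, 31, 40, 48, 62, 70, 84, 98, 107, 120, 132, 156, 177, 185, 197]

Fragments:
  [0,7): 7 bp
  [7,15): 8 bp
  [15,22): 7 bp
  [22,31): 9 bp
  [31,40): 9 bp
  [40,48): 8 bp
  [48,62): 14 bp
  [62,70): 8 bp
  [70,84): 14 bp
  [84,98): 14 bp
  [98,107): 9 bp
  [107,120): 13 bp
  [120,132): 12 bp
  [132,156): 24 bp
  [156,177): 21 bp
  [177,185): 8 bp
  [185,197): 12 bp
  [197,201): 4 bp

[4,7,7,8,8,8,8,9,9,9,12,12,13,14,14,14,21,24]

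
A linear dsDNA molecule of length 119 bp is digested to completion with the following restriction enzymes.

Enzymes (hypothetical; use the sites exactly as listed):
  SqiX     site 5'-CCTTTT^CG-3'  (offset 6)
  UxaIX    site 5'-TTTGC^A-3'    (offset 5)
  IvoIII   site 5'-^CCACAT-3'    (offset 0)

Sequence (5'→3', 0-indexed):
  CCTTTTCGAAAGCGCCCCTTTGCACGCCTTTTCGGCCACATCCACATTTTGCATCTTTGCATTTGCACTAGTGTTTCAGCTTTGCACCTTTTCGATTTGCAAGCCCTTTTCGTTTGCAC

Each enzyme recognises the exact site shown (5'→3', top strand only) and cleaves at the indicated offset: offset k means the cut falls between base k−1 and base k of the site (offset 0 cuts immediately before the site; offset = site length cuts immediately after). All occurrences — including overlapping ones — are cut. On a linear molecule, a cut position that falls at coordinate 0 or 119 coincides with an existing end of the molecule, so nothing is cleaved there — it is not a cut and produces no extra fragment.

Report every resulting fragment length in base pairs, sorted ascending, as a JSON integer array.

Per-enzyme occurrences:
  SqiX CCTTTTCG/6: at [0, 26, 86, 104] ⇒ [6, 32, 92, 110]
  UxaIX TTTGCA/5: at [18, 47, 55, 61, 80, 95, 112] ⇒ [23, 52, 60, 66, 85, 100, 117]
  IvoIII CCACAT/0: at [35, 41] ⇒ [35, 41]

All cut coordinates (distinct, sorted): [6, 23, 32, 35, 41, 52, 60, 66, 85, 92, 100, 110, 117]

Fragment lengths:
  [0,6): 6 bp
  [6,23): 17 bp
  [23,32): 9 bp
  [32,35): 3 bp
  [35,41): 6 bp
  [41,52): 11 bp
  [52,60): 8 bp
  [60,66): 6 bp
  [66,85): 19 bp
  [85,92): 7 bp
  [92,100): 8 bp
  [100,110): 10 bp
  [110,117): 7 bp
  [117,119): 2 bp

[2,3,6,6,6,7,7,8,8,9,10,11,17,19]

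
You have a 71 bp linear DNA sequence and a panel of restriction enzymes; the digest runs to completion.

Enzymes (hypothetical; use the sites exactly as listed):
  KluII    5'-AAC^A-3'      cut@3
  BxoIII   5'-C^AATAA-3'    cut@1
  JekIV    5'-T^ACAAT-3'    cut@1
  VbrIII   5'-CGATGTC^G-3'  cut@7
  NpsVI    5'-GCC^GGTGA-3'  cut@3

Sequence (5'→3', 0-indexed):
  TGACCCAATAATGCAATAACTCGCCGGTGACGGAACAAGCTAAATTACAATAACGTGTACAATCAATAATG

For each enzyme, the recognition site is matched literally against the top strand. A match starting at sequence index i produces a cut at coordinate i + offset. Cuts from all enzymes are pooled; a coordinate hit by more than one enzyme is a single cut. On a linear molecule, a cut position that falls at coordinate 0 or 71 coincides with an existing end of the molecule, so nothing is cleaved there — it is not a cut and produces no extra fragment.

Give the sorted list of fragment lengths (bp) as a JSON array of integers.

Scan for sites:
  KluII (AACA, off=3): starts [33] → cuts [36]
  BxoIII (CAATAA, off=1): starts [5, 13, 47, 63] → cuts [6, 14, 48, 64]
  JekIV (TACAAT, off=1): starts [45, 57] → cuts [46, 58]
  VbrIII (CGATGTCG, off=7): no sites
  NpsVI (GCCGGTGA, off=3): starts [22] → cuts [25]

All cut coordinates (distinct, sorted): [6, 14, 25, 36, 46, 48, 58, 64]

Fragments:
  [0,6): 6 bp
  [6,14): 8 bp
  [14,25): 11 bp
  [25,36): 11 bp
  [36,46): 10 bp
  [46,48): 2 bp
  [48,58): 10 bp
  [58,64): 6 bp
  [64,71): 7 bp

[2,6,6,7,8,10,10,11,11]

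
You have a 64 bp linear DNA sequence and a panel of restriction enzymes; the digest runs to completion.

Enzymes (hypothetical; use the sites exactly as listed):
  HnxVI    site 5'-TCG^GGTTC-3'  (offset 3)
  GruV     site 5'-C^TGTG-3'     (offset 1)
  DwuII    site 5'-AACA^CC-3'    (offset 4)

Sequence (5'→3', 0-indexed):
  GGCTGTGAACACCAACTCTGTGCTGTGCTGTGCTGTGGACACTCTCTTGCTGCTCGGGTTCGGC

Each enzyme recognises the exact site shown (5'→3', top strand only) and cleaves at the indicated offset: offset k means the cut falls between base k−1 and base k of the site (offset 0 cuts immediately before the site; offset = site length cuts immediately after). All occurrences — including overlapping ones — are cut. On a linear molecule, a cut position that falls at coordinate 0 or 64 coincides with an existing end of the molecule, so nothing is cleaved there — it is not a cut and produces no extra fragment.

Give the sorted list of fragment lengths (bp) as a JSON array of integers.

[3,5,5,5,7,8,8,23]

Per-enzyme occurrences:
  HnxVI TCGGGTTC/3: at [53] ⇒ [56]
  GruV CTGTG/1: at [2, 17, 22, 27, 32] ⇒ [3, 18, 23, 28, 33]
  DwuII AACACC/4: at [7] ⇒ [11]

Pooled cuts: [3, 11, 18, 23, 28, 33, 56]

Fragment lengths:
  [0,3): 3 bp
  [3,11): 8 bp
  [11,18): 7 bp
  [18,23): 5 bp
  [23,28): 5 bp
  [28,33): 5 bp
  [33,56): 23 bp
  [56,64): 8 bp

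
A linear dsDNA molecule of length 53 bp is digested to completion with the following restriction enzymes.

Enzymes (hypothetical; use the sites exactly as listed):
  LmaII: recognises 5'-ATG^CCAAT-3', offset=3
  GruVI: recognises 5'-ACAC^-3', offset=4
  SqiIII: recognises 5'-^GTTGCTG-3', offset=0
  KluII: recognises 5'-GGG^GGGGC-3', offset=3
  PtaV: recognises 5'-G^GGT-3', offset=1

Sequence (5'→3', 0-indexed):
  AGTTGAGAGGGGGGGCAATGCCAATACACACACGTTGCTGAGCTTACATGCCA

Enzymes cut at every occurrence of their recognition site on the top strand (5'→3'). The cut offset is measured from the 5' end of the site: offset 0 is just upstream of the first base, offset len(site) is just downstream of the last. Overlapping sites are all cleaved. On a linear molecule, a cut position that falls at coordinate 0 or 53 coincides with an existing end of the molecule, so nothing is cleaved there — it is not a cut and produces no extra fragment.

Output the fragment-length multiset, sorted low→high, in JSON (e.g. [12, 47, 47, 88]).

[2,2,9,9,11,20]

Per-enzyme occurrences:
  LmaII ATGCCAAT/3: at [17] ⇒ [20]
  GruVI ACAC/4: at [25, 27, 29] ⇒ [29, 31, 33]
  SqiIII GTTGCTG/0: at [33] ⇒ [33]
  KluII GGGGGGGC/3: at [8] ⇒ [11]
  PtaV (GGGT, off=1): no sites

All cut coordinates (distinct, sorted): [11, 20, 29, 31, 33]

Fragment lengths:
  [0,11): 11 bp
  [11,20): 9 bp
  [20,29): 9 bp
  [29,31): 2 bp
  [31,33): 2 bp
  [33,53): 20 bp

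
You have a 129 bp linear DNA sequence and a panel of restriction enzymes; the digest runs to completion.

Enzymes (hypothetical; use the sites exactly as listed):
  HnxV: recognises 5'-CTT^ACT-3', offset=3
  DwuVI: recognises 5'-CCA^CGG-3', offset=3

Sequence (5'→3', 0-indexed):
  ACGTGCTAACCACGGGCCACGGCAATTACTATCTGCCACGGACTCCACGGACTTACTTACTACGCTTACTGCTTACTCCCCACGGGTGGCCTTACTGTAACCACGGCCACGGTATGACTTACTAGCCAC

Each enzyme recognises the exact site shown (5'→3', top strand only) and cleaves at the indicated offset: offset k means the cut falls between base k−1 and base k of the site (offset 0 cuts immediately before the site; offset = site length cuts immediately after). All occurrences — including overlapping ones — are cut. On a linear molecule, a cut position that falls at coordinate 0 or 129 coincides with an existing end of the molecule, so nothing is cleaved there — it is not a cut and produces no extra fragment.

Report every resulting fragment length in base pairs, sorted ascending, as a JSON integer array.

[4,6,7,7,7,8,9,9,9,10,11,11,12,19]

Per-enzyme occurrences:
  HnxV CTTACT/3: at [51, 55, 64, 71, 90, 117] ⇒ [54, 58, 67, 74, 93, 120]
  DwuVI CCACGG/3: at [9, 16, 35, 44, 79, 100, 106] ⇒ [12, 19, 38, 47, 82, 103, 109]

Pooled cuts: [12, 19, 38, 47, 54, 58, 67, 74, 82, 93, 103, 109, 120]

Fragment lengths:
  [0,12): 12 bp
  [12,19): 7 bp
  [19,38): 19 bp
  [38,47): 9 bp
  [47,54): 7 bp
  [54,58): 4 bp
  [58,67): 9 bp
  [67,74): 7 bp
  [74,82): 8 bp
  [82,93): 11 bp
  [93,103): 10 bp
  [103,109): 6 bp
  [109,120): 11 bp
  [120,129): 9 bp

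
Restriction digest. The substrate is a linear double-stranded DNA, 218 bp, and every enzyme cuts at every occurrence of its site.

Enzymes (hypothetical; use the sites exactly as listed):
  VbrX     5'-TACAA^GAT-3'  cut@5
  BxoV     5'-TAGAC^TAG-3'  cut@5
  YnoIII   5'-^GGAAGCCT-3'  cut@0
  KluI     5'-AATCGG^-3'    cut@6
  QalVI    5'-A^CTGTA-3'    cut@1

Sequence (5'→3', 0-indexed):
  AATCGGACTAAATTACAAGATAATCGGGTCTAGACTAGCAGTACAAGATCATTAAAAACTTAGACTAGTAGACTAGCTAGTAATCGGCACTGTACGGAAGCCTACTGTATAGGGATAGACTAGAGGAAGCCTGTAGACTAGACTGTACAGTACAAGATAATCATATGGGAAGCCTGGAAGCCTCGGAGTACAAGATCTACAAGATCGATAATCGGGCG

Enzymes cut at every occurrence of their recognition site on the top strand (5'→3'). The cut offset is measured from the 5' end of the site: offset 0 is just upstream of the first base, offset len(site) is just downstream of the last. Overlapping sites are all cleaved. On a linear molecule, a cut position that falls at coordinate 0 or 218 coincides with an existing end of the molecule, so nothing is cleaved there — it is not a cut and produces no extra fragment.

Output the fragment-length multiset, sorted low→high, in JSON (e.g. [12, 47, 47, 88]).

[2,3,4,4,6,6,8,8,8,9,9,9,11,12,12,13,13,14,14,16,18,19]

Site scan:
  VbrX (TACAAGAT, off=5): starts [13, 41, 150, 188, 197] → cuts [18, 46, 155, 193, 202]
  BxoV (TAGACTAG, off=5): starts [30, 60, 68, 115, 133] → cuts [35, 65, 73, 120, 138]
  YnoIII (GGAAGCCT, off=0): starts [95, 124, 167, 175] → cuts [95, 124, 167, 175]
  KluI (AATCGG, off=6): starts [0, 21, 81, 209] → cuts [6, 27, 87, 215]
  QalVI (ACTGTA, off=1): starts [88, 103, 141] → cuts [89, 104, 142]

All cut coordinates (distinct, sorted): [6, 18, 27, 35, 46, 65, 73, 87, 89, 95, 104, 120, 124, 138, 142, 155, 167, 175, 193, 202, 215]

Fragment lengths:
  [0,6): 6 bp
  [6,18): 12 bp
  [18,27): 9 bp
  [27,35): 8 bp
  [35,46): 11 bp
  [46,65): 19 bp
  [65,73): 8 bp
  [73,87): 14 bp
  [87,89): 2 bp
  [89,95): 6 bp
  [95,104): 9 bp
  [104,120): 16 bp
  [120,124): 4 bp
  [124,138): 14 bp
  [138,142): 4 bp
  [142,155): 13 bp
  [155,167): 12 bp
  [167,175): 8 bp
  [175,193): 18 bp
  [193,202): 9 bp
  [202,215): 13 bp
  [215,218): 3 bp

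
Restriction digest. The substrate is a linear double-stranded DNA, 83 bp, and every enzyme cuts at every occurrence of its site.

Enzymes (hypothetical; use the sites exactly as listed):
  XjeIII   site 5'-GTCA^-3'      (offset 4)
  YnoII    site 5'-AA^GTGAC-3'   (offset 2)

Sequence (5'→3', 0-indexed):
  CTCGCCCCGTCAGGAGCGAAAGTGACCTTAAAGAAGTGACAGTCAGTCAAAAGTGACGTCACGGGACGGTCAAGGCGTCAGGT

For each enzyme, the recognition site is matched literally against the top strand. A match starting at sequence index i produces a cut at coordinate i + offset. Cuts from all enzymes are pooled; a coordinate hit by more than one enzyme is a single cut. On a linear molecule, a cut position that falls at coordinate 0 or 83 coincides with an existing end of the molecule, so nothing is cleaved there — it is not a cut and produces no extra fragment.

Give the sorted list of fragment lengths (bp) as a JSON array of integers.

[3,3,4,8,9,9,10,11,12,14]

Per-enzyme occurrences:
  XjeIII GTCA/4: at [8, 41, 45, 57, 68, 76] ⇒ [12, 45, 49, 61, 72, 80]
  YnoII AAGTGAC/2: at [19, 33, 50] ⇒ [21, 35, 52]

Pooled cuts: [12, 21, 35, 45, 49, 52, 61, 72, 80]

Fragments:
  [0,12): 12 bp
  [12,21): 9 bp
  [21,35): 14 bp
  [35,45): 10 bp
  [45,49): 4 bp
  [49,52): 3 bp
  [52,61): 9 bp
  [61,72): 11 bp
  [72,80): 8 bp
  [80,83): 3 bp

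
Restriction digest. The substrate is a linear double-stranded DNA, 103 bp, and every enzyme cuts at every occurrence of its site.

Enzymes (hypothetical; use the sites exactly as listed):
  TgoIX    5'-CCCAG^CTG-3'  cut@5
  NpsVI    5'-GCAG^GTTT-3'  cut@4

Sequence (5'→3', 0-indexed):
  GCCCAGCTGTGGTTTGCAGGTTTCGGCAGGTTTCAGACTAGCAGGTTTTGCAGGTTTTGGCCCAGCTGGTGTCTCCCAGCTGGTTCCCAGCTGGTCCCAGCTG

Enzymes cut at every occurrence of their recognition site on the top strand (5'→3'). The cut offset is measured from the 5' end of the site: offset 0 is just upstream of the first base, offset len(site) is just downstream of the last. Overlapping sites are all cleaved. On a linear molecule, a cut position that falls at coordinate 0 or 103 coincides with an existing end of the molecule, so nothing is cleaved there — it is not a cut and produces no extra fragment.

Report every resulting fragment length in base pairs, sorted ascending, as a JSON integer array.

Per-enzyme occurrences:
  TgoIX CCCAGCTG/5: at [1, 60, 74, 85, 95] ⇒ [6, 65, 79, 90, 100]
  NpsVI GCAGGTTT/4: at [15, 25, 40, 49] ⇒ [19, 29, 44, 53]

Pooled cuts: [6, 19, 29, 44, 53, 65, 79, 90, 100]

Fragments:
  [0,6): 6 bp
  [6,19): 13 bp
  [19,29): 10 bp
  [29,44): 15 bp
  [44,53): 9 bp
  [53,65): 12 bp
  [65,79): 14 bp
  [79,90): 11 bp
  [90,100): 10 bp
  [100,103): 3 bp

[3,6,9,10,10,11,12,13,14,15]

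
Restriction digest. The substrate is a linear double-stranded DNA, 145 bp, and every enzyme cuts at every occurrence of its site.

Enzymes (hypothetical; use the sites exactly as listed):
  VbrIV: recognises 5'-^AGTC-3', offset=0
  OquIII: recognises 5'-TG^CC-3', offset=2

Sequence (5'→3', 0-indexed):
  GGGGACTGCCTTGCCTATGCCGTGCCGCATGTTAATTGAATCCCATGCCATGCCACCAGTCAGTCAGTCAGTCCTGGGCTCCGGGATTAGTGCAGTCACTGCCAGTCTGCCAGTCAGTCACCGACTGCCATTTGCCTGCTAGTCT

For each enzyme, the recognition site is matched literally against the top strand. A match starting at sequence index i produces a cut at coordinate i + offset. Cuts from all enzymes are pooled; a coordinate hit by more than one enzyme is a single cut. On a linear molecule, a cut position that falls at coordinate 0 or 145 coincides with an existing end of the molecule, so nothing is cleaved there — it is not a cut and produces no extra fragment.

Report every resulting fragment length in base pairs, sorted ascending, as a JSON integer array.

[2,2,4,4,4,4,5,5,5,5,5,6,6,6,7,8,8,12,23,24]

Per-enzyme occurrences:
  VbrIV (AGTC, off=0): starts [57, 61, 65, 69, 93, 103, 111, 115, 140] → cuts [57, 61, 65, 69, 93, 103, 111, 115, 140]
  OquIII (TGCC, off=2): starts [6, 11, 17, 22, 45, 50, 99, 107, 125, 132] → cuts [8, 13, 19, 24, 47, 52, 101, 109, 127, 134]

All cut coordinates (distinct, sorted): [8, 13, 19, 24, 47, 52, 57, 61, 65, 69, 93, 101, 103, 109, 111, 115, 127, 134, 140]

Fragment lengths:
  [0,8): 8 bp
  [8,13): 5 bp
  [13,19): 6 bp
  [19,24): 5 bp
  [24,47): 23 bp
  [47,52): 5 bp
  [52,57): 5 bp
  [57,61): 4 bp
  [61,65): 4 bp
  [65,69): 4 bp
  [69,93): 24 bp
  [93,101): 8 bp
  [101,103): 2 bp
  [103,109): 6 bp
  [109,111): 2 bp
  [111,115): 4 bp
  [115,127): 12 bp
  [127,134): 7 bp
  [134,140): 6 bp
  [140,145): 5 bp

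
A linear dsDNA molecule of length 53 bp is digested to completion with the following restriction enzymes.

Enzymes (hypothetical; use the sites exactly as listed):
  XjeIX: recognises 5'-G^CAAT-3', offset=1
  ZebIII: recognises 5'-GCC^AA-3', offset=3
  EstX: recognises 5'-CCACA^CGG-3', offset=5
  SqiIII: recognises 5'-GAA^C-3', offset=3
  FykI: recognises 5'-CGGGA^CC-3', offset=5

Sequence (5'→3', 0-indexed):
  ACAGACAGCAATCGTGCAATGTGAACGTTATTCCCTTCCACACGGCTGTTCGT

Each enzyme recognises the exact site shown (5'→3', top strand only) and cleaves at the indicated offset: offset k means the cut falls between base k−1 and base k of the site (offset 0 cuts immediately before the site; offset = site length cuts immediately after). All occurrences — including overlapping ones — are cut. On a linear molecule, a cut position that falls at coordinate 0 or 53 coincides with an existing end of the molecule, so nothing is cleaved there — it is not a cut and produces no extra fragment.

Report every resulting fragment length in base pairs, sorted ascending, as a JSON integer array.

[8,8,9,11,17]

Per-enzyme occurrences:
  XjeIX GCAAT/1: at [7, 15] ⇒ [8, 16]
  ZebIII (GCCAA, off=3): no sites
  EstX CCACACGG/5: at [37] ⇒ [42]
  SqiIII GAAC/3: at [22] ⇒ [25]
  FykI (CGGGACC, off=5): no sites

Pooled cuts: [8, 16, 25, 42]

Fragment lengths:
  [0,8): 8 bp
  [8,16): 8 bp
  [16,25): 9 bp
  [25,42): 17 bp
  [42,53): 11 bp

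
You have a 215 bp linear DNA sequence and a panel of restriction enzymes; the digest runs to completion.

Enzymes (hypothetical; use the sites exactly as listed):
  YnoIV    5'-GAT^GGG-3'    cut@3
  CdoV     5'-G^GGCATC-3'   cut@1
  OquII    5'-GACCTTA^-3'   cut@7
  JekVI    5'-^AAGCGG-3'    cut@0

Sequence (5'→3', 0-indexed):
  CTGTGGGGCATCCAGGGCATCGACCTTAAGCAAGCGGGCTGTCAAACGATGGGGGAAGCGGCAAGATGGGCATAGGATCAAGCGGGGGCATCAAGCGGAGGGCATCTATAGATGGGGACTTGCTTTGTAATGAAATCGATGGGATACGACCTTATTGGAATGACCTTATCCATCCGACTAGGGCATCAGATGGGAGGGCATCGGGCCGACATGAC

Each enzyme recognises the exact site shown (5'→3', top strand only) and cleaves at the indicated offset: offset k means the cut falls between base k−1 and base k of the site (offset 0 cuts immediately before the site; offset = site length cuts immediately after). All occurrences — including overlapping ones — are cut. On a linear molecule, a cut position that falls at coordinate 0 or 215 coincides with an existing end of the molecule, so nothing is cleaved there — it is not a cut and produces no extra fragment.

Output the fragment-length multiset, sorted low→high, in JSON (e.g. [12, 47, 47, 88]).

Scan for sites:
  YnoIV GATGGG/3: at [47, 64, 110, 137, 188] ⇒ [50, 67, 113, 140, 191]
  CdoV GGGCATC/1: at [5, 14, 85, 99, 180, 195] ⇒ [6, 15, 86, 100, 181, 196]
  OquII GACCTTA/7: at [21, 147, 161] ⇒ [28, 154, 168]
  JekVI AAGCGG/0: at [31, 55, 79, 92] ⇒ [31, 55, 79, 92]

All cut coordinates (distinct, sorted): [6, 15, 28, 31, 50, 55, 67, 79, 86, 92, 100, 113, 140, 154, 168, 181, 191, 196]

Fragment lengths:
  [0,6): 6 bp
  [6,15): 9 bp
  [15,28): 13 bp
  [28,31): 3 bp
  [31,50): 19 bp
  [50,55): 5 bp
  [55,67): 12 bp
  [67,79): 12 bp
  [79,86): 7 bp
  [86,92): 6 bp
  [92,100): 8 bp
  [100,113): 13 bp
  [113,140): 27 bp
  [140,154): 14 bp
  [154,168): 14 bp
  [168,181): 13 bp
  [181,191): 10 bp
  [191,196): 5 bp
  [196,215): 19 bp

[3,5,5,6,6,7,8,9,10,12,12,13,13,13,14,14,19,19,27]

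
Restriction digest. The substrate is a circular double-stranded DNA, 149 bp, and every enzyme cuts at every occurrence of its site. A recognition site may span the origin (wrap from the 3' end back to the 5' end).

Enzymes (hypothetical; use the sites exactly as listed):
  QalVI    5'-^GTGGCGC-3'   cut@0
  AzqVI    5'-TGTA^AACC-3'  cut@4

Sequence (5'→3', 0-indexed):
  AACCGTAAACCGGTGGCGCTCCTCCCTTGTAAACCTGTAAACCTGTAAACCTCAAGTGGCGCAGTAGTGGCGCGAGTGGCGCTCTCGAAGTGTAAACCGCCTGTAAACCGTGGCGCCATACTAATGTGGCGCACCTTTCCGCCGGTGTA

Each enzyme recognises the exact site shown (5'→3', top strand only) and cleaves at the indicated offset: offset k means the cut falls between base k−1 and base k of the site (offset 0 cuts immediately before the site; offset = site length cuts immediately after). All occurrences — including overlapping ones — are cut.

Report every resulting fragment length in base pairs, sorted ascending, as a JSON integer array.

Scan for sites:
  QalVI (GTGGCGC, off=0): starts [12, 55, 66, 75, 109, 125] → cuts [12, 55, 66, 75, 109, 125]
  AzqVI (TGTAAACC, off=4): starts [27, 35, 43, 90, 101, 145] → cuts [0, 31, 39, 47, 94, 105]

Pooled cuts: [0, 12, 31, 39, 47, 55, 66, 75, 94, 105, 109, 125]

Fragments:
  0→12: 12 bp
  12→31: 19 bp
  31→39: 8 bp
  39→47: 8 bp
  47→55: 8 bp
  55→66: 11 bp
  66→75: 9 bp
  75→94: 19 bp
  94→105: 11 bp
  105→109: 4 bp
  109→125: 16 bp
  125→0 (wrap): 149-125+0 = 24 bp

[4,8,8,8,9,11,11,12,16,19,19,24]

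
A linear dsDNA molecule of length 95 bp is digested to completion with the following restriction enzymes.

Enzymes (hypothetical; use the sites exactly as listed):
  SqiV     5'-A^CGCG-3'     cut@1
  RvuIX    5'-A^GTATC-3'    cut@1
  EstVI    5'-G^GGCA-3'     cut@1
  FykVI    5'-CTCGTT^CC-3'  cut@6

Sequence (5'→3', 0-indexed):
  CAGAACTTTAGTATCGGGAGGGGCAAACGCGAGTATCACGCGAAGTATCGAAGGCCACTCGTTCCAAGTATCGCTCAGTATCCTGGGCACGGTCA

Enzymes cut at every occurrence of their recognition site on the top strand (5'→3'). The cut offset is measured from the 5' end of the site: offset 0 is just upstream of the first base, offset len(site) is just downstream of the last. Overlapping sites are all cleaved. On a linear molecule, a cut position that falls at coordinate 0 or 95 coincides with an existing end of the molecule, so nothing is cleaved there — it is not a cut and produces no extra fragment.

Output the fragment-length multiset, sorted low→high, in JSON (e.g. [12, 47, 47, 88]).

Scan for sites:
  SqiV (ACGCG, off=1): starts [26, 37] → cuts [27, 38]
  RvuIX (AGTATC, off=1): starts [9, 31, 43, 66, 76] → cuts [10, 32, 44, 67, 77]
  EstVI (GGGCA, off=1): starts [20, 84] → cuts [21, 85]
  FykVI (CTCGTTCC, off=6): starts [57] → cuts [63]

All cut coordinates (distinct, sorted): [10, 21, 27, 32, 38, 44, 63, 67, 77, 85]

Fragment lengths:
  [0,10): 10 bp
  [10,21): 11 bp
  [21,27): 6 bp
  [27,32): 5 bp
  [32,38): 6 bp
  [38,44): 6 bp
  [44,63): 19 bp
  [63,67): 4 bp
  [67,77): 10 bp
  [77,85): 8 bp
  [85,95): 10 bp

[4,5,6,6,6,8,10,10,10,11,19]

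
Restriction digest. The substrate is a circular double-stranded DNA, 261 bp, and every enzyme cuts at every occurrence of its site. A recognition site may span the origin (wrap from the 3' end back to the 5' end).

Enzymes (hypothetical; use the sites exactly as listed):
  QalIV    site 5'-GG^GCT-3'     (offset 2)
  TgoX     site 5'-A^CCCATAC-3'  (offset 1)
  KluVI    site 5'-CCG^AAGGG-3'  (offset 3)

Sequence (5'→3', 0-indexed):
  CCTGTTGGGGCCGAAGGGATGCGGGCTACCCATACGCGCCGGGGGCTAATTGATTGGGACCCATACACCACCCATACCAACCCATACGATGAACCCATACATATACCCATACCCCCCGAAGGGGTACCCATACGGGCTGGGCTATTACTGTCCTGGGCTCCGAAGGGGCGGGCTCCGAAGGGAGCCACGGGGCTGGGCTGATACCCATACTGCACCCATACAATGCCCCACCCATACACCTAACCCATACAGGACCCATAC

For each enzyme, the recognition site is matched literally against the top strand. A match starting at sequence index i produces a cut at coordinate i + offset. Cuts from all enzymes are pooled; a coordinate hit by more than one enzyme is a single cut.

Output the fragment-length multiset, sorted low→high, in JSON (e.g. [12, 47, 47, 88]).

Site scan:
  QalIV GGGCT/2: at [22, 42, 133, 138, 154, 169, 189, 194] ⇒ [24, 44, 135, 140, 156, 171, 191, 196]
  TgoX ACCCATAC/1: at [27, 58, 69, 79, 92, 104, 125, 202, 213, 229, 242, 253] ⇒ [28, 59, 70, 80, 93, 105, 126, 203, 214, 230, 243, 254]
  KluVI CCGAAGGG/3: at [10, 115, 159, 174] ⇒ [13, 118, 162, 177]

All cut coordinates (distinct, sorted): [13, 24, 28, 44, 59, 70, 80, 93, 105, 118, 126, 135, 140, 156, 162, 171, 177, 191, 196, 203, 214, 230, 243, 254]

Fragment lengths:
  13→24: 11 bp
  24→28: 4 bp
  28→44: 16 bp
  44→59: 15 bp
  59→70: 11 bp
  70→80: 10 bp
  80→93: 13 bp
  93→105: 12 bp
  105→118: 13 bp
  118→126: 8 bp
  126→135: 9 bp
  135→140: 5 bp
  140→156: 16 bp
  156→162: 6 bp
  162→171: 9 bp
  171→177: 6 bp
  177→191: 14 bp
  191→196: 5 bp
  196→203: 7 bp
  203→214: 11 bp
  214→230: 16 bp
  230→243: 13 bp
  243→254: 11 bp
  254→13 (wrap): 261-254+13 = 20 bp

[4,5,5,6,6,7,8,9,9,10,11,11,11,11,12,13,13,13,14,15,16,16,16,20]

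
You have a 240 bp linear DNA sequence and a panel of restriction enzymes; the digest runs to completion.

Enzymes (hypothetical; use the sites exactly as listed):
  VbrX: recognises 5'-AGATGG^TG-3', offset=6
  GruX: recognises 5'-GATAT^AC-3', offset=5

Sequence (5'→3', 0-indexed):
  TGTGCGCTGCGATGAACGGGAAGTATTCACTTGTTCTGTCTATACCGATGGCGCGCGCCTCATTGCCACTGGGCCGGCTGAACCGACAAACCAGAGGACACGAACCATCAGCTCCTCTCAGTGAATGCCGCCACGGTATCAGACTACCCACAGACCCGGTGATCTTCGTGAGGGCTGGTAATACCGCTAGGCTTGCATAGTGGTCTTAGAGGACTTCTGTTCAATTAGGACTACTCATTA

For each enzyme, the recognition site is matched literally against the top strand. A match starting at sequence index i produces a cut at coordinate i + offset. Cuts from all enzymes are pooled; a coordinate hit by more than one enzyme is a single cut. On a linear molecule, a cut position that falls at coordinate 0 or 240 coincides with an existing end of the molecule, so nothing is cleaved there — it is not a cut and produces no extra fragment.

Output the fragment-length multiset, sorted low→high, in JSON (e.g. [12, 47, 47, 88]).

Per-enzyme occurrences:
  VbrX (AGATGGTG, off=6): no sites
  GruX (GATATAC, off=5): no sites

All cut coordinates (distinct, sorted): ∅

Fragments:
  no cuts → one linear fragment of 240 bp

[240]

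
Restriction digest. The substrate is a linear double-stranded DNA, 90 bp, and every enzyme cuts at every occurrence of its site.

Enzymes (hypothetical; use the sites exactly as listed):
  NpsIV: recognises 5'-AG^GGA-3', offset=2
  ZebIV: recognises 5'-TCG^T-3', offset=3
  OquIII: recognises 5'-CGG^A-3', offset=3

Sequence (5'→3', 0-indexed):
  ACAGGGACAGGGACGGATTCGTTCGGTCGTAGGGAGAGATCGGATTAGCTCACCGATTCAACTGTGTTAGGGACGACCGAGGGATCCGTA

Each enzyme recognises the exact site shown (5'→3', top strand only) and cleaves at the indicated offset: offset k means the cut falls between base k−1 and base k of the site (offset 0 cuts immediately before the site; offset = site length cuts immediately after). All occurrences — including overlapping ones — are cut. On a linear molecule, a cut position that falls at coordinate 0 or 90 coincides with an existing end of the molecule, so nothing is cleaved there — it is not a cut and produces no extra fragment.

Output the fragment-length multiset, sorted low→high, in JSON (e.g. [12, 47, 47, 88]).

Site scan:
  NpsIV AGGGA/2: at [2, 8, 30, 68, 79] ⇒ [4, 10, 32, 70, 81]
  ZebIV TCGT/3: at [18, 26] ⇒ [21, 29]
  OquIII CGGA/3: at [13, 40] ⇒ [16, 43]

All cut coordinates (distinct, sorted): [4, 10, 16, 21, 29, 32, 43, 70, 81]

Fragments:
  [0,4): 4 bp
  [4,10): 6 bp
  [10,16): 6 bp
  [16,21): 5 bp
  [21,29): 8 bp
  [29,32): 3 bp
  [32,43): 11 bp
  [43,70): 27 bp
  [70,81): 11 bp
  [81,90): 9 bp

[3,4,5,6,6,8,9,11,11,27]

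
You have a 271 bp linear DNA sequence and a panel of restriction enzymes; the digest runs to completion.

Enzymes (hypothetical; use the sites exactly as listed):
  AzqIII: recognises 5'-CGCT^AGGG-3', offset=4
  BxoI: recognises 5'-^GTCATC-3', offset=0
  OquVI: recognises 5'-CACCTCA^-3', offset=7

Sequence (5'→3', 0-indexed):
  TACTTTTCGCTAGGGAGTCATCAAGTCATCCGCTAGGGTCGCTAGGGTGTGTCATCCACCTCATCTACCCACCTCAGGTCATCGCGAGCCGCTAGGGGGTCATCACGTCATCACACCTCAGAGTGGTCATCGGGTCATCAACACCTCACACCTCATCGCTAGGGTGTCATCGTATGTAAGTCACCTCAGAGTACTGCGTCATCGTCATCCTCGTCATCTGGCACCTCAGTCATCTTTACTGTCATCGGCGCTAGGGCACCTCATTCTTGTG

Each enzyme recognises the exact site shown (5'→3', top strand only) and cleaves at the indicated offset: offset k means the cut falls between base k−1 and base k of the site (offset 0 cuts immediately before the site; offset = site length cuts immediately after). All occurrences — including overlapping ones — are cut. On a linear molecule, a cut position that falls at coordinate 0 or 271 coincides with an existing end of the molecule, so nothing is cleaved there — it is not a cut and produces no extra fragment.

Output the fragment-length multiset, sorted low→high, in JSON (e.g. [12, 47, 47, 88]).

[1,5,5,5,5,5,6,7,7,8,8,8,8,9,9,9,10,11,11,12,12,13,13,14,15,16,16,23]

Scan for sites:
  AzqIII (CGCTAGGG, off=4): starts [7, 30, 39, 89, 156, 248] → cuts [11, 34, 43, 93, 160, 252]
  BxoI (GTCATC, off=0): starts [16, 24, 50, 77, 98, 106, 125, 133, 165, 197, 203, 212, 228, 240] → cuts [16, 24, 50, 77, 98, 106, 125, 133, 165, 197, 203, 212, 228, 240]
  OquVI (CACCTCA, off=7): starts [56, 69, 113, 141, 148, 181, 221, 256] → cuts [63, 76, 120, 148, 155, 188, 228, 263]

Pooled cuts: [11, 16, 24, 34, 43, 50, 63, 76, 77, 93, 98, 106, 120, 125, 133, 148, 155, 160, 165, 188, 197, 203, 212, 228, 240, 252, 263]

Fragment lengths:
  [0,11): 11 bp
  [11,16): 5 bp
  [16,24): 8 bp
  [24,34): 10 bp
  [34,43): 9 bp
  [43,50): 7 bp
  [50,63): 13 bp
  [63,76): 13 bp
  [76,77): 1 bp
  [77,93): 16 bp
  [93,98): 5 bp
  [98,106): 8 bp
  [106,120): 14 bp
  [120,125): 5 bp
  [125,133): 8 bp
  [133,148): 15 bp
  [148,155): 7 bp
  [155,160): 5 bp
  [160,165): 5 bp
  [165,188): 23 bp
  [188,197): 9 bp
  [197,203): 6 bp
  [203,212): 9 bp
  [212,228): 16 bp
  [228,240): 12 bp
  [240,252): 12 bp
  [252,263): 11 bp
  [263,271): 8 bp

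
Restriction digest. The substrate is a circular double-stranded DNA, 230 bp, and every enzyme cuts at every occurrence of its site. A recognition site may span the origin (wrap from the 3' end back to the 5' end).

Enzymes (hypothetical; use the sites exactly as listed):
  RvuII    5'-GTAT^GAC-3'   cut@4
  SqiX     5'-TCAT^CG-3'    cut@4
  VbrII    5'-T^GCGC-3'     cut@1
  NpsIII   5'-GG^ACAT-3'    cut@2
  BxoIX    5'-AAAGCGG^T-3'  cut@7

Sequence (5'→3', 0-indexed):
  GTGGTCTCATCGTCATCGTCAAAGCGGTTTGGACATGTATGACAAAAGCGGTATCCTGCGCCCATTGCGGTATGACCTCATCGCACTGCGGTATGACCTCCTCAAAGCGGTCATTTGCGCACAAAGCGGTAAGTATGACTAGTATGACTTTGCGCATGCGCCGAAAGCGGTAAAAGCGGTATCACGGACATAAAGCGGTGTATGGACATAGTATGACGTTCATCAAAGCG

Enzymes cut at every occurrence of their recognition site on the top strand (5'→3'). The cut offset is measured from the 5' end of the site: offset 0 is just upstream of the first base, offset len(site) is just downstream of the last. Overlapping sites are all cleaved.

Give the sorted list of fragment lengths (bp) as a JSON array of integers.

[5,6,6,6,6,6,7,7,8,8,8,9,9,9,9,11,11,11,13,13,13,16,16,17]

Site scan:
  RvuII GTATGAC/4: at [36, 69, 90, 132, 141, 210] ⇒ [40, 73, 94, 136, 145, 214]
  SqiX TCATCG/4: at [6, 12, 77] ⇒ [10, 16, 81]
  VbrII TGCGC/1: at [56, 115, 150, 156] ⇒ [57, 116, 151, 157]
  NpsIII GGACAT/2: at [30, 185, 203] ⇒ [32, 187, 205]
  BxoIX AAAGCGGT/7: at [20, 44, 103, 122, 163, 172, 191, 224] ⇒ [1, 27, 51, 110, 129, 170, 179, 198]

All cut coordinates (distinct, sorted): [1, 10, 16, 27, 32, 40, 51, 57, 73, 81, 94, 110, 116, 129, 136, 145, 151, 157, 170, 179, 187, 198, 205, 214]

Fragment lengths:
  1→10: 9 bp
  10→16: 6 bp
  16→27: 11 bp
  27→32: 5 bp
  32→40: 8 bp
  40→51: 11 bp
  51→57: 6 bp
  57→73: 16 bp
  73→81: 8 bp
  81→94: 13 bp
  94→110: 16 bp
  110→116: 6 bp
  116→129: 13 bp
  129→136: 7 bp
  136→145: 9 bp
  145→151: 6 bp
  151→157: 6 bp
  157→170: 13 bp
  170→179: 9 bp
  179→187: 8 bp
  187→198: 11 bp
  198→205: 7 bp
  205→214: 9 bp
  214→1 (wrap): 230-214+1 = 17 bp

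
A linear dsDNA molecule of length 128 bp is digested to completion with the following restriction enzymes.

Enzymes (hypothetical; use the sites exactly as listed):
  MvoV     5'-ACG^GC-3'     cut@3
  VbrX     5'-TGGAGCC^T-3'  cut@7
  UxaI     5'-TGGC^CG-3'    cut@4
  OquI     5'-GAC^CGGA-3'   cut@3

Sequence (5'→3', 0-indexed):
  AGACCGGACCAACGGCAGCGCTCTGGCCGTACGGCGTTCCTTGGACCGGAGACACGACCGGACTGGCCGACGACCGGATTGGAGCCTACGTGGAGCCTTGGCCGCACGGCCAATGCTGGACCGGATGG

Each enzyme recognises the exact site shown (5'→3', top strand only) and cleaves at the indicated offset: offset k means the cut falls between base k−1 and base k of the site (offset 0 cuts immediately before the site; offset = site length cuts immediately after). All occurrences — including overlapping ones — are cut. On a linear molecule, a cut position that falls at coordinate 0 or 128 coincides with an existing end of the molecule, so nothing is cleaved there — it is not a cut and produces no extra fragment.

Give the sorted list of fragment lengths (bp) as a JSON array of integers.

[4,5,6,6,7,7,9,10,11,12,12,13,13,13]

Scan for sites:
  MvoV (ACGGC, off=3): starts [11, 30, 105] → cuts [14, 33, 108]
  VbrX (TGGAGCCT, off=7): starts [79, 90] → cuts [86, 97]
  UxaI (TGGCCG, off=4): starts [23, 63, 98] → cuts [27, 67, 102]
  OquI (GACCGGA, off=3): starts [1, 43, 55, 71, 118] → cuts [4, 46, 58, 74, 121]

All cut coordinates (distinct, sorted): [4, 14, 27, 33, 46, 58, 67, 74, 86, 97, 102, 108, 121]

Fragment lengths:
  [0,4): 4 bp
  [4,14): 10 bp
  [14,27): 13 bp
  [27,33): 6 bp
  [33,46): 13 bp
  [46,58): 12 bp
  [58,67): 9 bp
  [67,74): 7 bp
  [74,86): 12 bp
  [86,97): 11 bp
  [97,102): 5 bp
  [102,108): 6 bp
  [108,121): 13 bp
  [121,128): 7 bp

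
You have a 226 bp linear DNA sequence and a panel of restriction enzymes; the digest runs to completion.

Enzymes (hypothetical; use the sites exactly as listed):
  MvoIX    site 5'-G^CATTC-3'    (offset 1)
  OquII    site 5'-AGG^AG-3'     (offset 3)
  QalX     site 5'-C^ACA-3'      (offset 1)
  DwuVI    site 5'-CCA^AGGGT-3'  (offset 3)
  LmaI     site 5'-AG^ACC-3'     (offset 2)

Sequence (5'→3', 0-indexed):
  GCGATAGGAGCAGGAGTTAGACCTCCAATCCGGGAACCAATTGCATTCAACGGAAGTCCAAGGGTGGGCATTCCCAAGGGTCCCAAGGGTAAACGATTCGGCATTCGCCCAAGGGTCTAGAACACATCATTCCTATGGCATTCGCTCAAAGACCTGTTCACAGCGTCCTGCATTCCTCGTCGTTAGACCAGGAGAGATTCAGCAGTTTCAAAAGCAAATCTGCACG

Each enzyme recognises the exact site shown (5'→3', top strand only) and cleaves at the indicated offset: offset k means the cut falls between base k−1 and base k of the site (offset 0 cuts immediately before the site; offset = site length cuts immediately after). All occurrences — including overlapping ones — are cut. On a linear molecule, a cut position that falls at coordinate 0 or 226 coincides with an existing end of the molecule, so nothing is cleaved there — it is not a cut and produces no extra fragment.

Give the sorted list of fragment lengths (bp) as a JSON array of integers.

[6,6,6,8,8,8,8,9,10,11,12,13,15,16,16,17,23,34]

Per-enzyme occurrences:
  MvoIX (GCATTC, off=1): starts [42, 67, 100, 137, 169] → cuts [43, 68, 101, 138, 170]
  OquII (AGGAG, off=3): starts [5, 11, 189] → cuts [8, 14, 192]
  QalX (CACA, off=1): starts [122, 158] → cuts [123, 159]
  DwuVI (CCAAGGGT, off=3): starts [57, 73, 82, 108] → cuts [60, 76, 85, 111]
  LmaI (AGACC, off=2): starts [18, 149, 184] → cuts [20, 151, 186]

All cut coordinates (distinct, sorted): [8, 14, 20, 43, 60, 68, 76, 85, 101, 111, 123, 138, 151, 159, 170, 186, 192]

Fragments:
  [0,8): 8 bp
  [8,14): 6 bp
  [14,20): 6 bp
  [20,43): 23 bp
  [43,60): 17 bp
  [60,68): 8 bp
  [68,76): 8 bp
  [76,85): 9 bp
  [85,101): 16 bp
  [101,111): 10 bp
  [111,123): 12 bp
  [123,138): 15 bp
  [138,151): 13 bp
  [151,159): 8 bp
  [159,170): 11 bp
  [170,186): 16 bp
  [186,192): 6 bp
  [192,226): 34 bp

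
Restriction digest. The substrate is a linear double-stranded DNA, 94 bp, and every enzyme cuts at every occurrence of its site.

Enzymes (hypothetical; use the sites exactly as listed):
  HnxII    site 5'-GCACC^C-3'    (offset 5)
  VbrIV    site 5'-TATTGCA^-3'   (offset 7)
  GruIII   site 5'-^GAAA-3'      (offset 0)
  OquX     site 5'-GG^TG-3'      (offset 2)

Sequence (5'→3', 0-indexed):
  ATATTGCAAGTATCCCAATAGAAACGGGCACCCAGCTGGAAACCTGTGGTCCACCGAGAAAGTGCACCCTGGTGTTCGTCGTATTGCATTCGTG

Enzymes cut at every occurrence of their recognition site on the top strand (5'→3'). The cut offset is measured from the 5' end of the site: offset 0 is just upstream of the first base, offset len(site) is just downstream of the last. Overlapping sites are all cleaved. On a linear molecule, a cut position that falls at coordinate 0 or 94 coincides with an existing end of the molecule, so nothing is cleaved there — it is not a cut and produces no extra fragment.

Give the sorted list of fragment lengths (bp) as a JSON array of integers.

[4,6,6,8,11,12,12,16,19]

Per-enzyme occurrences:
  HnxII GCACCC/5: at [27, 63] ⇒ [32, 68]
  VbrIV TATTGCA/7: at [1, 81] ⇒ [8, 88]
  GruIII GAAA/0: at [20, 38, 57] ⇒ [20, 38, 57]
  OquX GGTG/2: at [70] ⇒ [72]

Pooled cuts: [8, 20, 32, 38, 57, 68, 72, 88]

Fragment lengths:
  [0,8): 8 bp
  [8,20): 12 bp
  [20,32): 12 bp
  [32,38): 6 bp
  [38,57): 19 bp
  [57,68): 11 bp
  [68,72): 4 bp
  [72,88): 16 bp
  [88,94): 6 bp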